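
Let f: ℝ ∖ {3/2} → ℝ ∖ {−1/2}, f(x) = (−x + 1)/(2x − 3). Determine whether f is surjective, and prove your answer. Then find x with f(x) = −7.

For any y ≠ −1/2, solving y(2x − 3) = −x + 1 for x gives a well-defined x ≠ 3/2. So f is surjective.
Solving f(x) = −7: cross-multiplying gives −x + 1 = −7(2x − 3), which rearranges to 13x = 20, so x = 20/13.

20/13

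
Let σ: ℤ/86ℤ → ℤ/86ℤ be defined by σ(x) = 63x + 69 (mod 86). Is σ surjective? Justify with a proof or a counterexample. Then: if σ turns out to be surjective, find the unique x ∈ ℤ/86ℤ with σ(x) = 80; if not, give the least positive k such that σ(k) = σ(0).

7

Since gcd(63, 86) = 1, 63 is invertible modulo 86. Euclid's algorithm: 86 = 1·63 + 23, 63 = 2·23 + 17, 23 = 1·17 + 6, 17 = 2·6 + 5, 6 = 1·5 + 1; back-substituting gives 1 = 71·63 − 52·86, so 63⁻¹ ≡ 71 (mod 86).
Then y ↦ 71(y − 69) is a two-sided inverse to σ, so every y ∈ ℤ/86ℤ has a preimage.
Hence σ is surjective.
Since σ is surjective, we compute σ⁻¹(80): solve 63x + 69 ≡ 80 (mod 86), i.e. 63x ≡ 11 (mod 86).
Multiplying by 63⁻¹ = 71 gives x ≡ 71·11 = 781 = 9·86 + 7 ≡ 7 (mod 86).
Check: σ(7) = 63·7 + 69 = 510 = 5·86 + 80 ≡ 80 (mod 86).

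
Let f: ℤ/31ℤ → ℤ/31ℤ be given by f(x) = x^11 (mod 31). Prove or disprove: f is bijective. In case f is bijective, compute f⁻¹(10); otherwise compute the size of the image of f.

Since 31 is prime, the nonzero elements of ℤ/31ℤ form a cyclic group of order 30.
As gcd(11, 30) = 1, raising to the 11th power is a bijection on this group: if u^11 ≡ v^11 then (uv^{−1})^11 = 1, and the only element of order dividing gcd(11, 30) = 1 is 1, so u = v.
With f(0) = 0 this makes f injective on all of ℤ/31ℤ, hence bijective (finite equal-size domain and codomain). In particular f is bijective.
Since f is bijective, we find the preimage of 10. The inverse of x ↦ x^11 on (ℤ/31ℤ)^× is x ↦ x^11, because 11·11 = 121 = 4·30 + 1 ≡ 1 (mod 30) and x^{30} = 1 for x ≠ 0 (Fermat). So f⁻¹(10) = 10^11 mod 31.
Repeated squaring mod 31: 10^1 ≡ 10, 10^2 ≡ 10² = 100 ≡ 7, 10^4 ≡ 7² = 49 ≡ 18, 10^8 ≡ 18² = 324 ≡ 14. Since 11 = 8 + 2 + 1, 10^11 ≡ 14·7·10: 14·7 = 98 ≡ 5, then 5·10 = 50 ≡ 19. So 10^11 ≡ 19 (mod 31).
Hence f⁻¹(10) = 19.

19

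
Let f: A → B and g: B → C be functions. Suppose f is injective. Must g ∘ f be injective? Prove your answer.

No. Take A = B = C = {0, 1}, f = identity (injective), and g(x) = 0 for every x.
Then (g ∘ f)(0) = 0 = (g ∘ f)(1) with 0 ≠ 1, so g ∘ f is not injective.

not injective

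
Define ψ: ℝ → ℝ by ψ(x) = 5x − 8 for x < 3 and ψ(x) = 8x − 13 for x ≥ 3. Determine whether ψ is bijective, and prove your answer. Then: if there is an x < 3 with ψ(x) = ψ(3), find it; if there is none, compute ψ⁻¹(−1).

7/5

Both pieces are strictly increasing (slopes 5 and 8), so each is injective on its own interval.
The left piece maps (−∞, 3) onto (−∞, 7); the right piece maps [3, ∞) onto [11, ∞).
The images leave a gap (7 has no preimage), so ψ is not surjective, hence not bijective.
Because the two images are disjoint, no x < 3 has ψ(x) = ψ(3), so we compute ψ⁻¹(−1): −1 lies in (−∞, 7), so solve 5x − 8 = −1: x = (−1 + 8)/5 = 7/5.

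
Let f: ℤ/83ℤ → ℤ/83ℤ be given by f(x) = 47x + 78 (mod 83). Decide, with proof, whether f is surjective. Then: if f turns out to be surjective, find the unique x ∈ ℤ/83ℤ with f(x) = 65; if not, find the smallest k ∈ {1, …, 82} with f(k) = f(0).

Since gcd(47, 83) = 1, 47 is invertible modulo 83. Euclid's algorithm: 83 = 1·47 + 36, 47 = 1·36 + 11, 36 = 3·11 + 3, 11 = 3·3 + 2, 3 = 1·2 + 1; back-substituting gives 1 = 53·47 − 30·83, so 47⁻¹ ≡ 53 (mod 83).
For any y ∈ ℤ/83ℤ, x = 53(y − 78) mod 83 satisfies f(x) = 47·53(y − 78) + 78 ≡ y (since 47·53 ≡ 1 mod 83). So every y has a preimage.
So f is surjective.
Since f is surjective, we find f⁻¹(65): we need 47x ≡ 65 − 78 ≡ 70 (mod 83). Using 47⁻¹ = 53: x ≡ 53·70 = 3710 = 44·83 + 58, so x = 58.
Check: f(58) = 47·58 + 78 = 2804 = 33·83 + 65 ≡ 65 (mod 83).

58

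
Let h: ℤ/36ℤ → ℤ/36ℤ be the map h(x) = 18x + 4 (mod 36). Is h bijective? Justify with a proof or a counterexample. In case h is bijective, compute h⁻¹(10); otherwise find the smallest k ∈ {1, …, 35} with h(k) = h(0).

By definition, h is injective when h(x_1) = h(x_2) forces x_1 = x_2.
We have gcd(18, 36) = 18 > 1. Taking x_1 = 0 and x_2 = 2: h(0) = 4 and h(2) = 18·2 + 4 = 40 ≡ 4 (mod 36).
So h(0) = h(2) while 0 ≠ 2, hence h is not injective, hence not bijective.
Since h is not bijective, we find the least positive k with h(k) = h(0): this means 18k ≡ 0 (mod 36), i.e. 36 ∣ 18k. Since gcd(18, 36) = 18, dividing through by 18 this holds exactly when 2 ∣ k.
The smallest positive such k is 2.

2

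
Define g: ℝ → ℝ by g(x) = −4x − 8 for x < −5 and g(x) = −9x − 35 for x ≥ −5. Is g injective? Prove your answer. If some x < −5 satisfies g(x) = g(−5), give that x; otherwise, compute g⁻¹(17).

Both pieces are strictly decreasing (slopes −4 and −9), so each is injective on its own interval.
The left piece maps (−∞, −5) onto (12, ∞); the right piece maps [−5, ∞) onto (−∞, 10].
These images are disjoint, so no value is attained by both pieces. Therefore g is injective.
Because the two images are disjoint, no x < −5 has g(x) = g(−5), so we compute g⁻¹(17): 17 lies in (12, ∞), so solve −4x − 8 = 17: x = (17 + 8)/(−4) = −25/4.

-25/4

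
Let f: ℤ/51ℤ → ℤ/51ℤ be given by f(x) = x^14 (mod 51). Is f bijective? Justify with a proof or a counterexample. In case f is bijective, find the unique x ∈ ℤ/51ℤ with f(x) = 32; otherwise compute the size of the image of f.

f(7): Repeated squaring mod 51: 7^1 ≡ 7, 7^2 ≡ 7² = 49, 7^4 ≡ 49² = 2401 ≡ 4, 7^8 ≡ 4² = 16. Since 14 = 8 + 4 + 2, 7^14 ≡ 16·4·49: 16·4 = 64 ≡ 13, then 13·49 = 637 ≡ 25. So 7^14 ≡ 25 (mod 51).
f(10): Repeated squaring mod 51: 10^1 ≡ 10, 10^2 ≡ 10² = 100 ≡ 49, 10^4 ≡ 49² = 2401 ≡ 4, 10^8 ≡ 4² = 16. Since 14 = 8 + 4 + 2, 10^14 ≡ 16·4·49: 16·4 = 64 ≡ 13, then 13·49 = 637 ≡ 25. So 10^14 ≡ 25 (mod 51).
So f(7) = f(10) = 25 while 7 ≠ 10, hence f is not injective, hence not bijective.
Since f is not bijective, we determine |image(f)|. Computing x^14 mod 51 for each x (by repeated squaring, reducing mod 51 at every step), the values f(0), f(1), …, f(50) are: 0, 1, 13, 36, 16, 49, 9, 25, 4, 21, 25, 43, 15, 16, 19, 30, 1, 34, 18, 13, 19, 33, 49, 43, 42, 4, 4, 42, 43, 49, 33, 19, 13, 18, 34, 1, 30, 19, 16, 15, 43, 25, 21, 4, 25, 9, 49, 16, 36, 13, 1.
The distinct values are {0, 1, 4, 9, 13, 15, 16, 18, 19, 21, 25, 30, 33, 34, 36, 42, 43, 49}; there are 18 of them.

18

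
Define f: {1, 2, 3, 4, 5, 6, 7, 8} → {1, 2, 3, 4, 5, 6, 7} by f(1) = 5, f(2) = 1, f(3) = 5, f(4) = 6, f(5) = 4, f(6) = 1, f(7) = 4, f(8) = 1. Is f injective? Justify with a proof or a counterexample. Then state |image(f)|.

4

f(1) = 5 = f(3) with 1 ≠ 3, so f is not injective.
The image of f is {1, 4, 5, 6}, which has 4 elements.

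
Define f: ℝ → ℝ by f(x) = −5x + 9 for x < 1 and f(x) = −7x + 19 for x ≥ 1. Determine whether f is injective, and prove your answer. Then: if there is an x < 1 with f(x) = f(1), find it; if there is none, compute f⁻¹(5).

-3/5

Both pieces are strictly decreasing (slopes −5 and −7), so each is injective on its own interval.
The left piece maps (−∞, 1) onto (4, ∞); the right piece maps [1, ∞) onto (−∞, 12].
These images overlap. In particular f(1) = 12 (right piece), and solving −5x + 9 = 12 on the left piece gives x = −3/5 < 1.
So f(−3/5) = f(1) with −3/5 ≠ 1, and f is not injective. This x = −3/5 is the requested value below 1.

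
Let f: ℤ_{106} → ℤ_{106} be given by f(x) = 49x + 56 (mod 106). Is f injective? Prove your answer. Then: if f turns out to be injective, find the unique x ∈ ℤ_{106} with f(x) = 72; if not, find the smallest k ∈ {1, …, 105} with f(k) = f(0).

By definition, f is injective if f(a) = f(b) implies a = b.
Suppose f(a) = f(b) in ℤ_{106}. Then 49a + 56 ≡ 49b + 56 (mod 106), so 49(a − b) ≡ 0 (mod 106).
Since gcd(49, 106) = 1, 49 is invertible modulo 106, so a − b ≡ 0 (mod 106), i.e. a = b.
Thus f is injective.
We now compute 49⁻¹ mod 106 explicitly. Euclid's algorithm: 106 = 2·49 + 8, 49 = 6·8 + 1; back-substituting gives 1 = 13·49 − 6·106, so 49⁻¹ ≡ 13 (mod 106).
Since f is injective, we compute f⁻¹(72): solve 49x + 56 ≡ 72 (mod 106), i.e. 49x ≡ 16 (mod 106).
Multiplying by 49⁻¹ = 13 gives x ≡ 13·16 = 208 = 1·106 + 102 ≡ 102 (mod 106).
Check: f(102) = 49·102 + 56 = 5054 = 47·106 + 72 ≡ 72 (mod 106).

102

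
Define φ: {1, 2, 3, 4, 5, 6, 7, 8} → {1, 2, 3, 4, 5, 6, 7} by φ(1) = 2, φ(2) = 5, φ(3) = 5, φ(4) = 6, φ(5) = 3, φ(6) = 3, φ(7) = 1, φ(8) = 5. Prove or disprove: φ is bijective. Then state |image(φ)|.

5

φ(2) = 5 = φ(3) with 2 ≠ 3, so φ is not injective, hence not bijective.
The image of φ is {1, 2, 3, 5, 6}, which has 5 elements.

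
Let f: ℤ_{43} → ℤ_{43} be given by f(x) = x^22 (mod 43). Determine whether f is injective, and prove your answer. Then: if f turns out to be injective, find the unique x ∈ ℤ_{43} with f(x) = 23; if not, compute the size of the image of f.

22

f(21): Repeated squaring mod 43: 21^1 ≡ 21, 21^2 ≡ 21² = 441 ≡ 11, 21^4 ≡ 11² = 121 ≡ 35, 21^8 ≡ 35² = 1225 ≡ 21, 21^16 ≡ 21² = 441 ≡ 11. Since 22 = 16 + 4 + 2, 21^22 ≡ 11·35·11: 11·35 = 385 ≡ 41, then 41·11 = 451 ≡ 21. So 21^22 ≡ 21 (mod 43).
f(22): Repeated squaring mod 43: 22^1 ≡ 22, 22^2 ≡ 22² = 484 ≡ 11, 22^4 ≡ 11² = 121 ≡ 35, 22^8 ≡ 35² = 1225 ≡ 21, 22^16 ≡ 21² = 441 ≡ 11. Since 22 = 16 + 4 + 2, 22^22 ≡ 11·35·11: 11·35 = 385 ≡ 41, then 41·11 = 451 ≡ 21. So 22^22 ≡ 21 (mod 43).
So f(21) = f(22) = 21 while 21 ≠ 22, thus f is not injective.
Since f is not injective, we determine |image(f)|. Computing x^22 mod 43 for each x (by repeated squaring, reducing mod 43 at every step), the values f(0), f(1), …, f(42) are: 0, 1, 41, 40, 4, 38, 6, 36, 35, 9, 10, 11, 31, 13, 14, 15, 16, 17, 25, 24, 23, 21, 21, 23, 24, 25, 17, 16, 15, 14, 13, 31, 11, 10, 9, 35, 36, 6, 38, 4, 40, 41, 1.
The distinct values are {0, 1, 4, 6, 9, 10, 11, 13, 14, 15, 16, 17, 21, 23, 24, 25, 31, 35, 36, 38, 40, 41}; there are 22 of them.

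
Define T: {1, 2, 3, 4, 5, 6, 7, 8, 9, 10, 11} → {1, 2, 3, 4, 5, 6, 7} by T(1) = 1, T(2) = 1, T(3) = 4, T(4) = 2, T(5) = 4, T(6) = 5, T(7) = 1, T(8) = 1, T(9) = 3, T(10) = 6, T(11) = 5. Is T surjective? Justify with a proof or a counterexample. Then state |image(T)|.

No element maps to 7, so T is not surjective.
The image of T is {1, 2, 3, 4, 5, 6}, which has 6 elements.

6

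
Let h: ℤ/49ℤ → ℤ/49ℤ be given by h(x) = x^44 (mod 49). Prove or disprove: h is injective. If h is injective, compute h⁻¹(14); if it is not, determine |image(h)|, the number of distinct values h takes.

22

h(0) = 0^44 = 0.
h(7): Repeated squaring mod 49: 7^1 ≡ 7, 7^2 ≡ 7² = 49 ≡ 0, 7^4 ≡ 0² = 0, 7^8 ≡ 0² = 0, 7^16 ≡ 0² = 0, 7^32 ≡ 0² = 0. Since 44 = 32 + 8 + 4, 7^44 ≡ 0·0·0: 0·0 = 0, then 0·0 = 0. So 7^44 ≡ 0 (mod 49).
So h(0) = h(7) = 0 while 0 ≠ 7, so h is not injective.
Since h is not injective, we determine |image(h)|. Computing x^44 mod 49 for each x (by repeated squaring, reducing mod 49 at every step), the values h(0), h(1), …, h(48) are: 0, 1, 4, 9, 16, 25, 36, 0, 15, 32, 2, 23, 46, 22, 0, 29, 11, 44, 30, 18, 8, 0, 43, 39, 37, 37, 39, 43, 0, 8, 18, 30, 44, 11, 29, 0, 22, 46, 23, 2, 32, 15, 0, 36, 25, 16, 9, 4, 1.
The distinct values are {0, 1, 2, 4, 8, 9, 11, 15, 16, 18, 22, 23, 25, 29, 30, 32, 36, 37, 39, 43, 44, 46}; there are 22 of them.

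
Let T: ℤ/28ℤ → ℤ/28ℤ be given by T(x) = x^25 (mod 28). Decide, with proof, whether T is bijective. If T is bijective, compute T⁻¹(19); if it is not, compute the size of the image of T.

21

T(0) = 0^25 = 0.
T(14): Repeated squaring mod 28: 14^1 ≡ 14, 14^2 ≡ 14² = 196 ≡ 0, 14^4 ≡ 0² = 0, 14^8 ≡ 0² = 0, 14^16 ≡ 0² = 0. Since 25 = 16 + 8 + 1, 14^25 ≡ 0·0·14: 0·0 = 0, then 0·14 = 0. So 14^25 ≡ 0 (mod 28).
So T(0) = T(14) = 0 while 0 ≠ 14, therefore T is not injective, hence not bijective.
Since T is not bijective, we determine |image(T)|. Computing x^25 mod 28 for each x (by repeated squaring, reducing mod 28 at every step), the values T(0), T(1), …, T(27) are: 0, 1, 16, 3, 4, 5, 20, 7, 8, 9, 24, 11, 12, 13, 0, 15, 16, 17, 4, 19, 20, 21, 8, 23, 24, 25, 12, 27.
The distinct values are {0, 1, 3, 4, 5, 7, 8, 9, 11, 12, 13, 15, 16, 17, 19, 20, 21, 23, 24, 25, 27}; there are 21 of them.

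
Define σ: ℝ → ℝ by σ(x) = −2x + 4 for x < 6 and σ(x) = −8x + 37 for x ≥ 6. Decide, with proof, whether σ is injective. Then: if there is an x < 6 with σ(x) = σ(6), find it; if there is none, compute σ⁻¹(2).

1

Both pieces are strictly decreasing (slopes −2 and −8), so each is injective on its own interval.
The left piece maps (−∞, 6) onto (−8, ∞); the right piece maps [6, ∞) onto (−∞, −11].
These images are disjoint, so no value is attained by both pieces. Therefore σ is injective.
Because the two images are disjoint, no x < 6 has σ(x) = σ(6), so we compute σ⁻¹(2): 2 lies in (−8, ∞), so solve −2x + 4 = 2: x = (2 − 4)/(−2) = 1.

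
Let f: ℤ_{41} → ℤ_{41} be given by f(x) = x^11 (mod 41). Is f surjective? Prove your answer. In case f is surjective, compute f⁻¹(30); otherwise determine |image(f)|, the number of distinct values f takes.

24

Since 41 is prime, the nonzero elements of ℤ_{41} form a cyclic group of order 40.
As gcd(11, 40) = 1, raising to the 11th power is a bijection on this group: if x_1^11 ≡ x_2^11 then (x_1x_2^{−1})^11 = 1, and the only element of order dividing gcd(11, 40) = 1 is 1, so x_1 = x_2.
With f(0) = 0 this makes f injective on all of ℤ_{41}, hence bijective (finite equal-size domain and codomain). In particular f is surjective.
Since f is surjective, we find the preimage of 30. The inverse of x ↦ x^11 on (ℤ_{41})^× is x ↦ x^11, because 11·11 = 121 = 3·40 + 1 ≡ 1 (mod 40) and x^{40} = 1 for x ≠ 0 (Fermat). So f⁻¹(30) = 30^11 mod 41.
Repeated squaring mod 41: 30^1 ≡ 30, 30^2 ≡ 30² = 900 ≡ 39, 30^4 ≡ 39² = 1521 ≡ 4, 30^8 ≡ 4² = 16. Since 11 = 8 + 2 + 1, 30^11 ≡ 16·39·30: 16·39 = 624 ≡ 9, then 9·30 = 270 ≡ 24. So 30^11 ≡ 24 (mod 41).
Hence f⁻¹(30) = 24.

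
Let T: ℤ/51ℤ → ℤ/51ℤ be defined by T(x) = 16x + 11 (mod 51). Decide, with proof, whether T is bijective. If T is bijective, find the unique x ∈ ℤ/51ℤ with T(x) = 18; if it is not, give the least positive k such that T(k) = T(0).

By definition, T is injective when T(x_1) = T(x_2) forces x_1 = x_2.
Suppose T(x_1) = T(x_2) in ℤ/51ℤ. Then 16x_1 + 11 ≡ 16x_2 + 11 (mod 51), so 16(x_1 − x_2) ≡ 0 (mod 51).
Since gcd(16, 51) = 1, 16 is invertible modulo 51, hence x_1 − x_2 ≡ 0 (mod 51), i.e. x_1 = x_2.
We now compute 16⁻¹ mod 51 explicitly. Euclid's algorithm: 51 = 3·16 + 3, 16 = 5·3 + 1; back-substituting gives 1 = 16·16 − 5·51, so 16⁻¹ ≡ 16 (mod 51).
Then y ↦ 16(y − 11) is a two-sided inverse to T, so every y ∈ ℤ/51ℤ has a preimage.
Therefore T is bijective.
Since T is bijective, we compute T⁻¹(18): solve 16x + 11 ≡ 18 (mod 51), i.e. 16x ≡ 7 (mod 51).
Multiplying by 16⁻¹ = 16 gives x ≡ 16·7 = 112 = 2·51 + 10 ≡ 10 (mod 51).
Check: T(10) = 16·10 + 11 = 171 = 3·51 + 18 ≡ 18 (mod 51).

10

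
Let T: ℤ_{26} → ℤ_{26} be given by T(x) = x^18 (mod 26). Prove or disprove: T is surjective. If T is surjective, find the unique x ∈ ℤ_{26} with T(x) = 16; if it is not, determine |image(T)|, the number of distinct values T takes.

T(1) = 1^18 = 1.
T(3): Repeated squaring mod 26: 3^1 ≡ 3, 3^2 ≡ 3² = 9, 3^4 ≡ 9² = 81 ≡ 3, 3^8 ≡ 3² = 9, 3^16 ≡ 9² = 81 ≡ 3. Since 18 = 16 + 2, 3^18 ≡ 3·9: 3·9 = 27 ≡ 1. So 3^18 ≡ 1 (mod 26).
So T(1) = T(3) = 1 while 1 ≠ 3, therefore T is not injective.
A non-injective map from the 26-element set ℤ_{26} to itself takes at most 25 distinct values, so it cannot be surjective. So T is not surjective.
Since T is not surjective, we determine |image(T)|. Computing x^18 mod 26 for each x (by repeated squaring, reducing mod 26 at every step), the values T(0), T(1), …, T(25) are: 0, 1, 12, 1, 14, 25, 12, 25, 12, 1, 14, 25, 14, 13, 14, 25, 14, 1, 12, 25, 12, 25, 14, 1, 12, 1.
The distinct values are {0, 1, 12, 13, 14, 25}; there are 6 of them.

6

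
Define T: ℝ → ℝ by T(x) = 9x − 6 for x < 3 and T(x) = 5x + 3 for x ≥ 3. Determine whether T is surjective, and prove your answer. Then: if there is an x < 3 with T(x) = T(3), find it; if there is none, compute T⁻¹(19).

Both pieces are strictly increasing (slopes 9 and 5), so each is injective on its own interval.
The left piece maps (−∞, 3) onto (−∞, 21); the right piece maps [3, ∞) onto [18, ∞).
The union (−∞, 21) ∪ [18, ∞) covers ℝ, so T is surjective.
For the follow-up: the images overlap, so an x < 3 with T(x) = T(3) exists. T(3) = 18; solving 9x − 6 = 18 for x < 3 gives x = (18 + 6)/9 = 8/3.

8/3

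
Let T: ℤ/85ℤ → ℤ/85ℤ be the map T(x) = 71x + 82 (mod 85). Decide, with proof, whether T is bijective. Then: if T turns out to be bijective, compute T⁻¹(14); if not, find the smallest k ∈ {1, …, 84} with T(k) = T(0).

17

Recall that injectivity means: for all a, b in the domain, T(a) = T(b) implies a = b.
Suppose T(a) = T(b) in ℤ/85ℤ. Then 71a + 82 ≡ 71b + 82 (mod 85), hence 71(a − b) ≡ 0 (mod 85).
Since gcd(71, 85) = 1, 71 is invertible modulo 85, thus a − b ≡ 0 (mod 85), i.e. a = b.
We now compute 71⁻¹ mod 85 explicitly. Euclid's algorithm: 85 = 1·71 + 14, 71 = 5·14 + 1; back-substituting gives 1 = 6·71 − 5·85, so 71⁻¹ ≡ 6 (mod 85).
For any y ∈ ℤ/85ℤ, x = 6(y − 82) mod 85 satisfies T(x) = 71·6(y − 82) + 82 ≡ y (since 71·6 ≡ 1 mod 85). So every y has a preimage.
Thus T is bijective.
Since T is bijective, we compute T⁻¹(14): solve 71x + 82 ≡ 14 (mod 85), i.e. 71x ≡ 17 (mod 85).
Multiplying by 71⁻¹ = 6 gives x ≡ 6·17 = 102 = 1·85 + 17 ≡ 17 (mod 85).
Check: T(17) = 71·17 + 82 = 1289 = 15·85 + 14 ≡ 14 (mod 85).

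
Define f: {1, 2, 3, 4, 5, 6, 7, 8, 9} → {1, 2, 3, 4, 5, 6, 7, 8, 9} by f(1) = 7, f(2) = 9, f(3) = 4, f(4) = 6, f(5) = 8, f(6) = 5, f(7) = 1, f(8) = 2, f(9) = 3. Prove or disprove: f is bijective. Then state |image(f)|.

9

The values 7, 9, 4, 6, 8, 5, 1, 2, 3 are a permutation of {1, 2, 3, 4, 5, 6, 7, 8, 9}: each element appears exactly once.
So f is injective and surjective, hence bijective.
The image of f is {1, 2, 3, 4, 5, 6, 7, 8, 9}, which has 9 elements.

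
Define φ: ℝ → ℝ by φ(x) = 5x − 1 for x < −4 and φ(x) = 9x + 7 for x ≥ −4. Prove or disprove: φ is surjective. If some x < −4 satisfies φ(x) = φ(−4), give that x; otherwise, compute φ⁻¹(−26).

Both pieces are strictly increasing (slopes 5 and 9), so each is injective on its own interval.
The left piece maps (−∞, −4) onto (−∞, −21); the right piece maps [−4, ∞) onto [−29, ∞).
The union (−∞, −21) ∪ [−29, ∞) covers ℝ, so φ is surjective.
For the follow-up: the images overlap, so an x < −4 with φ(x) = φ(−4) exists. φ(−4) = −29; solving 5x − 1 = −29 for x < −4 gives x = (−29 + 1)/5 = −28/5.

-28/5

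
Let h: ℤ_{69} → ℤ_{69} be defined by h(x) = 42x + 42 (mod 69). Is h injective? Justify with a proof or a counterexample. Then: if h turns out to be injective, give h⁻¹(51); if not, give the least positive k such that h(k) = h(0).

Recall: h is injective if h(a) = h(b) implies a = b.
We have gcd(42, 69) = 3 > 1. Taking a = 0 and b = 23: h(0) = 42 and h(23) = 42·23 + 42 = 1008 ≡ 42 (mod 69).
So h(0) = h(23) while 0 ≠ 23, therefore h is not injective.
Since h is not injective, we find the least positive k with h(k) = h(0): this means 42k ≡ 0 (mod 69), i.e. 69 ∣ 42k. Since gcd(42, 69) = 3, dividing through by 3 this holds exactly when 23 ∣ 14k, and as gcd(14, 23) = 1, exactly when 23 ∣ k.
The smallest positive such k is 23.

23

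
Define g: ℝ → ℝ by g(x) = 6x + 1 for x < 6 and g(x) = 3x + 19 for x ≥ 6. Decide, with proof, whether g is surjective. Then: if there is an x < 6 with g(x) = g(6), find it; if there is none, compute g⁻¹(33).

16/3

Both pieces are strictly increasing (slopes 6 and 3), so each is injective on its own interval.
The left piece maps (−∞, 6) onto (−∞, 37); the right piece maps [6, ∞) onto [37, ∞).
These images together cover ℝ, so g is surjective.
Because the two images are disjoint, no x < 6 has g(x) = g(6), so we compute g⁻¹(33): 33 lies in (−∞, 37), so solve 6x + 1 = 33: x = (33 − 1)/6 = 16/3.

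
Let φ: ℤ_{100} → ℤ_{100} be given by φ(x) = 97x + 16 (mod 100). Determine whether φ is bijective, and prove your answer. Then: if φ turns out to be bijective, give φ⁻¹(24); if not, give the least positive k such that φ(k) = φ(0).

Suppose φ(a) = φ(b) in ℤ_{100}. Then 97a + 16 ≡ 97b + 16 (mod 100), so 97(a − b) ≡ 0 (mod 100).
Since gcd(97, 100) = 1, 97 is invertible modulo 100, therefore a − b ≡ 0 (mod 100), i.e. a = b.
We now compute 97⁻¹ mod 100 explicitly. Euclid's algorithm: 100 = 1·97 + 3, 97 = 32·3 + 1; back-substituting gives 1 = 33·97 − 32·100, so 97⁻¹ ≡ 33 (mod 100).
Then y ↦ 33(y − 16) is a two-sided inverse to φ, so every y ∈ ℤ_{100} has a preimage.
Hence φ is bijective.
Since φ is bijective, we compute φ⁻¹(24): solve 97x + 16 ≡ 24 (mod 100), i.e. 97x ≡ 8 (mod 100).
Multiplying by 97⁻¹ = 33 gives x ≡ 33·8 = 264 = 2·100 + 64 ≡ 64 (mod 100).
Check: φ(64) = 97·64 + 16 = 6224 = 62·100 + 24 ≡ 24 (mod 100).

64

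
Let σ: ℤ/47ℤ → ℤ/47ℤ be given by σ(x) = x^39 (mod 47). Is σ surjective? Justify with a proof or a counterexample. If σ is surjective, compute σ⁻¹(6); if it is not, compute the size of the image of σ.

34

Since 47 is prime, the nonzero elements of ℤ/47ℤ form a cyclic group of order 46.
As gcd(39, 46) = 1, raising to the 39th power is a bijection on this group: if a^39 ≡ b^39 then (ab^{−1})^39 = 1, and the only element of order dividing gcd(39, 46) = 1 is 1, so a = b.
With σ(0) = 0 this makes σ injective on all of ℤ/47ℤ, hence bijective (finite equal-size domain and codomain). In particular σ is surjective.
Since σ is surjective, we find the preimage of 6. The inverse of x ↦ x^39 on (ℤ/47ℤ)^× is x ↦ x^13, because 39·13 = 507 = 11·46 + 1 ≡ 1 (mod 46) and x^{46} = 1 for x ≠ 0 (Fermat). So σ⁻¹(6) = 6^13 mod 47.
Repeated squaring mod 47: 6^1 ≡ 6, 6^2 ≡ 6² = 36, 6^4 ≡ 36² = 1296 ≡ 27, 6^8 ≡ 27² = 729 ≡ 24. Since 13 = 8 + 4 + 1, 6^13 ≡ 24·27·6: 24·27 = 648 ≡ 37, then 37·6 = 222 ≡ 34. So 6^13 ≡ 34 (mod 47).
Hence σ⁻¹(6) = 34.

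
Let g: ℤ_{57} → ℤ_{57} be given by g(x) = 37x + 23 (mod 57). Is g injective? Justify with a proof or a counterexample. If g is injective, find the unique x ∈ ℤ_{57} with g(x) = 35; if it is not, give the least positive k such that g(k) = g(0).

Suppose g(x_1) = g(x_2) in ℤ_{57}. Then 37x_1 + 23 ≡ 37x_2 + 23 (mod 57), hence 37(x_1 − x_2) ≡ 0 (mod 57).
Since gcd(37, 57) = 1, 37 is invertible modulo 57, so x_1 − x_2 ≡ 0 (mod 57), i.e. x_1 = x_2.
So g is injective.
We now compute 37⁻¹ mod 57 explicitly. Euclid's algorithm: 57 = 1·37 + 20, 37 = 1·20 + 17, 20 = 1·17 + 3, 17 = 5·3 + 2, 3 = 1·2 + 1; back-substituting gives 1 = 37·37 − 24·57, so 37⁻¹ ≡ 37 (mod 57).
Since g is injective, we find g⁻¹(35): we need 37x ≡ 35 − 23 ≡ 12 (mod 57). Using 37⁻¹ = 37: x ≡ 37·12 = 444 = 7·57 + 45, so x = 45.
Check: g(45) = 37·45 + 23 = 1688 = 29·57 + 35 ≡ 35 (mod 57).

45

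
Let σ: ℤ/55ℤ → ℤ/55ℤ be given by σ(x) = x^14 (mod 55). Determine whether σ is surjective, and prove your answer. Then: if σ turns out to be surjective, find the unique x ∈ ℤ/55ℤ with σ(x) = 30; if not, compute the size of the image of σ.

σ(3): Repeated squaring mod 55: 3^1 ≡ 3, 3^2 ≡ 3² = 9, 3^4 ≡ 9² = 81 ≡ 26, 3^8 ≡ 26² = 676 ≡ 16. Since 14 = 8 + 4 + 2, 3^14 ≡ 16·26·9: 16·26 = 416 ≡ 31, then 31·9 = 279 ≡ 4. So 3^14 ≡ 4 (mod 55).
σ(8): Repeated squaring mod 55: 8^1 ≡ 8, 8^2 ≡ 8² = 64 ≡ 9, 8^4 ≡ 9² = 81 ≡ 26, 8^8 ≡ 26² = 676 ≡ 16. Since 14 = 8 + 4 + 2, 8^14 ≡ 16·26·9: 16·26 = 416 ≡ 31, then 31·9 = 279 ≡ 4. So 8^14 ≡ 4 (mod 55).
So σ(3) = σ(8) = 4 while 3 ≠ 8, so σ is not injective.
A non-injective map from the 55-element set ℤ/55ℤ to itself takes at most 54 distinct values, so it cannot be surjective. Thus σ is not surjective.
Since σ is not surjective, we determine |image(σ)|. Computing x^14 mod 55 for each x (by repeated squaring, reducing mod 55 at every step), the values σ(0), σ(1), …, σ(54) are: 0, 1, 49, 4, 36, 20, 31, 14, 4, 16, 45, 11, 34, 49, 26, 25, 31, 9, 14, 26, 5, 1, 44, 34, 16, 15, 36, 9, 9, 36, 15, 16, 34, 44, 1, 5, 26, 14, 9, 31, 25, 26, 49, 34, 11, 45, 16, 4, 14, 31, 20, 36, 4, 49, 1.
The distinct values are {0, 1, 4, 5, 9, 11, 14, 15, 16, 20, 25, 26, 31, 34, 36, 44, 45, 49}; there are 18 of them.

18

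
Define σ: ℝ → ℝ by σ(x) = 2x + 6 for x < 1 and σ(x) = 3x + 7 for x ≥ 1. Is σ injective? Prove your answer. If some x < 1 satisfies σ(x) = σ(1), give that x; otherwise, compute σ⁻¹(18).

Both pieces are strictly increasing (slopes 2 and 3), so each is injective on its own interval.
The left piece maps (−∞, 1) onto (−∞, 8); the right piece maps [1, ∞) onto [10, ∞).
These images are disjoint, so no value is attained by both pieces. Hence σ is injective.
Because the two images are disjoint, no x < 1 has σ(x) = σ(1), so we compute σ⁻¹(18): 18 lies in [10, ∞), so solve 3x + 7 = 18: x = (18 − 7)/3 = 11/3.

11/3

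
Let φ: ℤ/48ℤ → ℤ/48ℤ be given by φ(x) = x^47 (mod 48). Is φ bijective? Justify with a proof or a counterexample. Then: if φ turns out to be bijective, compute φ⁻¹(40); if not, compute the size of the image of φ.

φ(0) = 0^47 = 0.
φ(6): Repeated squaring mod 48: 6^1 ≡ 6, 6^2 ≡ 6² = 36, 6^4 ≡ 36² = 1296 ≡ 0, 6^8 ≡ 0² = 0, 6^16 ≡ 0² = 0, 6^32 ≡ 0² = 0. Since 47 = 32 + 8 + 4 + 2 + 1, 6^47 ≡ 0·0·0·36·6: 0·0 = 0, then 0·0 = 0, then 0·36 = 0, then 0·6 = 0. So 6^47 ≡ 0 (mod 48).
So φ(0) = φ(6) = 0 while 0 ≠ 6, thus φ is not injective, hence not bijective.
Since φ is not bijective, we determine |image(φ)|. Computing x^47 mod 48 for each x (by repeated squaring, reducing mod 48 at every step), the values φ(0), φ(1), …, φ(47) are: 0, 1, 32, 27, 16, 29, 0, 7, 32, 9, 16, 35, 0, 37, 32, 15, 16, 17, 0, 43, 32, 45, 16, 23, 0, 25, 32, 3, 16, 5, 0, 31, 32, 33, 16, 11, 0, 13, 32, 39, 16, 41, 0, 19, 32, 21, 16, 47.
The distinct values are {0, 1, 3, 5, 7, 9, 11, 13, 15, 16, 17, 19, 21, 23, 25, 27, 29, 31, 32, 33, 35, 37, 39, 41, 43, 45, 47}; there are 27 of them.

27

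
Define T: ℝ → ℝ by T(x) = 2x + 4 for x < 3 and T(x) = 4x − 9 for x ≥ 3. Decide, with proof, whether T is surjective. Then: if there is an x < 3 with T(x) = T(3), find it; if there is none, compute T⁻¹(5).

-1/2

Both pieces are strictly increasing (slopes 2 and 4), so each is injective on its own interval.
The left piece maps (−∞, 3) onto (−∞, 10); the right piece maps [3, ∞) onto [3, ∞).
The union (−∞, 10) ∪ [3, ∞) covers ℝ, so T is surjective.
For the follow-up: the images overlap, so an x < 3 with T(x) = T(3) exists. T(3) = 3; solving 2x + 4 = 3 for x < 3 gives x = (3 − 4)/2 = −1/2.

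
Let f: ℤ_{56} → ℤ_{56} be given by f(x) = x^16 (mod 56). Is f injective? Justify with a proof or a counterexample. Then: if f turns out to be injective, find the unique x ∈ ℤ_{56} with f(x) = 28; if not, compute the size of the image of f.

8

f(6): Repeated squaring mod 56: 6^1 ≡ 6, 6^2 ≡ 6² = 36, 6^4 ≡ 36² = 1296 ≡ 8, 6^8 ≡ 8² = 64 ≡ 8, 6^16 ≡ 8² = 64 ≡ 8. So 6^16 ≡ 8 (mod 56).
f(8): Repeated squaring mod 56: 8^1 ≡ 8, 8^2 ≡ 8² = 64 ≡ 8, 8^4 ≡ 8² = 64 ≡ 8, 8^8 ≡ 8² = 64 ≡ 8, 8^16 ≡ 8² = 64 ≡ 8. So 8^16 ≡ 8 (mod 56).
So f(6) = f(8) = 8 while 6 ≠ 8, so f is not injective.
Since f is not injective, we determine |image(f)|. Computing x^16 mod 56 for each x (by repeated squaring, reducing mod 56 at every step), the values f(0), f(1), …, f(55) are: 0, 1, 16, 25, 32, 9, 8, 49, 8, 9, 32, 25, 16, 1, 0, 1, 16, 25, 32, 9, 8, 49, 8, 9, 32, 25, 16, 1, 0, 1, 16, 25, 32, 9, 8, 49, 8, 9, 32, 25, 16, 1, 0, 1, 16, 25, 32, 9, 8, 49, 8, 9, 32, 25, 16, 1.
The distinct values are {0, 1, 8, 9, 16, 25, 32, 49}; there are 8 of them.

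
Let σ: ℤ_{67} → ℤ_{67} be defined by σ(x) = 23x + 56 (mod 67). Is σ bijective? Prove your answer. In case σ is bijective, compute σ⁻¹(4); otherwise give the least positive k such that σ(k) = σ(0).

56

Suppose σ(a) = σ(b) in ℤ_{67}. Then 23a + 56 ≡ 23b + 56 (mod 67), thus 23(a − b) ≡ 0 (mod 67).
Since gcd(23, 67) = 1, 23 is invertible modulo 67, thus a − b ≡ 0 (mod 67), i.e. a = b.
We now compute 23⁻¹ mod 67 explicitly. Euclid's algorithm: 67 = 2·23 + 21, 23 = 1·21 + 2, 21 = 10·2 + 1; back-substituting gives 1 = 35·23 − 12·67, so 23⁻¹ ≡ 35 (mod 67).
Then y ↦ 35(y − 56) is a two-sided inverse to σ, so every y ∈ ℤ_{67} has a preimage.
So σ is bijective.
Since σ is bijective, we find σ⁻¹(4): we need 23x ≡ 4 − 56 ≡ 15 (mod 67). Using 23⁻¹ = 35: x ≡ 35·15 = 525 = 7·67 + 56, so x = 56.
Check: σ(56) = 23·56 + 56 = 1344 = 20·67 + 4 ≡ 4 (mod 67).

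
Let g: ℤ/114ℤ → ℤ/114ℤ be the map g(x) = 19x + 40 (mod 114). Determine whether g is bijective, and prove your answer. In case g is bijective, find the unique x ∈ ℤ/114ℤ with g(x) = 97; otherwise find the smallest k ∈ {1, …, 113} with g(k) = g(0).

We have gcd(19, 114) = 19 > 1. Taking u = 0 and v = 6: g(0) = 40 and g(6) = 19·6 + 40 = 154 ≡ 40 (mod 114).
So g(0) = g(6) while 0 ≠ 6, so g is not injective, hence not bijective.
Since g is not bijective, we find the least positive k with g(k) = g(0): this means 19k ≡ 0 (mod 114), i.e. 114 ∣ 19k. Since gcd(19, 114) = 19, dividing through by 19 this holds exactly when 6 ∣ k.
The smallest positive such k is 6.

6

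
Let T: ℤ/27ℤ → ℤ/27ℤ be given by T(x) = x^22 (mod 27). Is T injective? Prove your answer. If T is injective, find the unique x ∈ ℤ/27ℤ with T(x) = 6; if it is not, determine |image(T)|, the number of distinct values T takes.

10

T(0) = 0^22 = 0.
T(3): Repeated squaring mod 27: 3^1 ≡ 3, 3^2 ≡ 3² = 9, 3^4 ≡ 9² = 81 ≡ 0, 3^8 ≡ 0² = 0, 3^16 ≡ 0² = 0. Since 22 = 16 + 4 + 2, 3^22 ≡ 0·0·9: 0·0 = 0, then 0·9 = 0. So 3^22 ≡ 0 (mod 27).
So T(0) = T(3) = 0 while 0 ≠ 3, therefore T is not injective.
Since T is not injective, we determine |image(T)|. Computing x^22 mod 27 for each x (by repeated squaring, reducing mod 27 at every step), the values T(0), T(1), …, T(26) are: 0, 1, 16, 0, 13, 4, 0, 25, 19, 0, 10, 7, 0, 22, 22, 0, 7, 10, 0, 19, 25, 0, 4, 13, 0, 16, 1.
The distinct values are {0, 1, 4, 7, 10, 13, 16, 19, 22, 25}; there are 10 of them.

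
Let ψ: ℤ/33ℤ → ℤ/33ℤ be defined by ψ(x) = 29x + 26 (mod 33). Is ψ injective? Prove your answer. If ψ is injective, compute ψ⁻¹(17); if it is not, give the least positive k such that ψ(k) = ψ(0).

27

If ψ(s) = ψ(t), then 29s ≡ 29t (mod 33). Because gcd(29, 33) = 1, we may cancel 29 to get s ≡ t (mod 33).
So ψ is injective.
We now compute 29⁻¹ mod 33 explicitly. Euclid's algorithm: 33 = 1·29 + 4, 29 = 7·4 + 1; back-substituting gives 1 = 8·29 − 7·33, so 29⁻¹ ≡ 8 (mod 33).
Since ψ is injective, we compute ψ⁻¹(17): solve 29x + 26 ≡ 17 (mod 33), i.e. 29x ≡ 24 (mod 33).
Multiplying by 29⁻¹ = 8 gives x ≡ 8·24 = 192 = 5·33 + 27 ≡ 27 (mod 33).
Check: ψ(27) = 29·27 + 26 = 809 = 24·33 + 17 ≡ 17 (mod 33).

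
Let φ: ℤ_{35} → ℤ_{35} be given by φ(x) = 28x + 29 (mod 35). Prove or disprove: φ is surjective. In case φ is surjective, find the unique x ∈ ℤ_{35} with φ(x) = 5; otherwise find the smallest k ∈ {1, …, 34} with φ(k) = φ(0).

5

Recall: φ is surjective if every y in the codomain equals φ(x) for some x in the domain.
Since gcd(28, 35) = 7, we have 28x ≡ 0 (mod 7) for all x, so φ(x) ≡ 1 (mod 7).
But 0 ≢ 1 (mod 7), so 0 ∈ ℤ_{35} has no preimage. So φ is not surjective.
Since φ is not surjective, we find the least positive k with φ(k) = φ(0): this means 28k ≡ 0 (mod 35), i.e. 35 ∣ 28k. Since gcd(28, 35) = 7, dividing through by 7 this holds exactly when 5 ∣ 4k, and as gcd(4, 5) = 1, exactly when 5 ∣ k.
The smallest positive such k is 5.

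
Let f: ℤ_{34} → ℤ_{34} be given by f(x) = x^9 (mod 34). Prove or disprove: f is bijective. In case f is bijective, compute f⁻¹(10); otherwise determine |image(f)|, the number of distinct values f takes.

Computing x^9 mod 34 for each x (by repeated squaring, reducing mod 34 at every step), the values f(0), f(1), …, f(33) are: 0, 1, 2, 31, 4, 29, 28, 27, 8, 9, 24, 23, 22, 13, 20, 15, 16, 17, 18, 19, 14, 21, 12, 11, 10, 25, 26, 7, 6, 5, 30, 3, 32, 33.
Every element of ℤ_{34} appears exactly once in this list, so f is a bijection, and in particular bijective.
Since f is bijective, we read off the preimage of 10 from the same table: f(24) = 10, so f⁻¹(10) = 24.

24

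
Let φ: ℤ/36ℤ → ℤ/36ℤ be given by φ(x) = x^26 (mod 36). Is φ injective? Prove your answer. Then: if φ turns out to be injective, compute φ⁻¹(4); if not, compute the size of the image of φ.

φ(0) = 0^26 = 0.
φ(6): Repeated squaring mod 36: 6^1 ≡ 6, 6^2 ≡ 6² = 36 ≡ 0, 6^4 ≡ 0² = 0, 6^8 ≡ 0² = 0, 6^16 ≡ 0² = 0. Since 26 = 16 + 8 + 2, 6^26 ≡ 0·0·0: 0·0 = 0, then 0·0 = 0. So 6^26 ≡ 0 (mod 36).
So φ(0) = φ(6) = 0 while 0 ≠ 6, therefore φ is not injective.
Since φ is not injective, we determine |image(φ)|. Computing x^26 mod 36 for each x (by repeated squaring, reducing mod 36 at every step), the values φ(0), φ(1), …, φ(35) are: 0, 1, 4, 9, 16, 25, 0, 13, 28, 9, 28, 13, 0, 25, 16, 9, 4, 1, 0, 1, 4, 9, 16, 25, 0, 13, 28, 9, 28, 13, 0, 25, 16, 9, 4, 1.
The distinct values are {0, 1, 4, 9, 13, 16, 25, 28}; there are 8 of them.

8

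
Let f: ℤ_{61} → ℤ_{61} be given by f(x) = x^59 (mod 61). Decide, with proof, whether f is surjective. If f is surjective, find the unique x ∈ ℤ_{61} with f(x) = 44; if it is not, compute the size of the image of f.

Since 61 is prime, the nonzero elements of ℤ_{61} form a cyclic group of order 60.
As gcd(59, 60) = 1, raising to the 59th power is a bijection on this group: if u^59 ≡ v^59 then (uv^{−1})^59 = 1, and the only element of order dividing gcd(59, 60) = 1 is 1, so u = v.
With f(0) = 0 this makes f injective on all of ℤ_{61}, hence bijective (finite equal-size domain and codomain). In particular f is surjective.
Since f is surjective, we find the preimage of 44. The inverse of x ↦ x^59 on (ℤ_{61})^× is x ↦ x^59, because 59·59 = 3481 = 58·60 + 1 ≡ 1 (mod 60) and x^{60} = 1 for x ≠ 0 (Fermat). So f⁻¹(44) = 44^59 mod 61.
Repeated squaring mod 61: 44^1 ≡ 44, 44^2 ≡ 44² = 1936 ≡ 45, 44^4 ≡ 45² = 2025 ≡ 12, 44^8 ≡ 12² = 144 ≡ 22, 44^16 ≡ 22² = 484 ≡ 57, 44^32 ≡ 57² = 3249 ≡ 16. Since 59 = 32 + 16 + 8 + 2 + 1, 44^59 ≡ 16·57·22·45·44: 16·57 = 912 ≡ 58, then 58·22 = 1276 ≡ 56, then 56·45 = 2520 ≡ 19, then 19·44 = 836 ≡ 43. So 44^59 ≡ 43 (mod 61).
Hence f⁻¹(44) = 43.

43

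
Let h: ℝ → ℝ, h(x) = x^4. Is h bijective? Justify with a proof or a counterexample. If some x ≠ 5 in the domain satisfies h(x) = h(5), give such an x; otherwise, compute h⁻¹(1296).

-5

h(5) = 625 = (−5)^4 = h(−5) (since 4 is even), with 5 ≠ −5. So h is not injective, hence not bijective.
For the follow-up, such an x exists: taking x = −5 ∈ ℝ gives h(−5) = 625 = h(5) with −5 ≠ 5.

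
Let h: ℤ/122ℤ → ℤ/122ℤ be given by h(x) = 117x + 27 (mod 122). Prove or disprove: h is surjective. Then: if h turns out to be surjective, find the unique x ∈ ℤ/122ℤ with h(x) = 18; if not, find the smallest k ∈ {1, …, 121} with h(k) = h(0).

75

Since gcd(117, 122) = 1, 117 is invertible modulo 122. Euclid's algorithm: 122 = 1·117 + 5, 117 = 23·5 + 2, 5 = 2·2 + 1; back-substituting gives 1 = 73·117 − 70·122, so 117⁻¹ ≡ 73 (mod 122).
Then y ↦ 73(y − 27) is a two-sided inverse to h, so every y ∈ ℤ/122ℤ has a preimage.
Therefore h is surjective.
Since h is surjective, we compute h⁻¹(18): solve 117x + 27 ≡ 18 (mod 122), i.e. 117x ≡ 113 (mod 122).
Multiplying by 117⁻¹ = 73 gives x ≡ 73·113 = 8249 = 67·122 + 75 ≡ 75 (mod 122).
Check: h(75) = 117·75 + 27 = 8802 = 72·122 + 18 ≡ 18 (mod 122).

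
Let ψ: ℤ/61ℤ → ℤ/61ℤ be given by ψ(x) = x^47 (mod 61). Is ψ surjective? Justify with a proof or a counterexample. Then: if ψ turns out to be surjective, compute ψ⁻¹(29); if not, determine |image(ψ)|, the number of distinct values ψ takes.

Since 61 is prime, the nonzero elements of ℤ/61ℤ form a cyclic group of order 60.
As gcd(47, 60) = 1, raising to the 47th power is a bijection on this group: if a^47 ≡ b^47 then (ab^{−1})^47 = 1, and the only element of order dividing gcd(47, 60) = 1 is 1, so a = b.
With ψ(0) = 0 this makes ψ injective on all of ℤ/61ℤ, hence bijective (finite equal-size domain and codomain). In particular ψ is surjective.
Since ψ is surjective, we find the preimage of 29. The inverse of x ↦ x^47 on (ℤ/61ℤ)^× is x ↦ x^23, because 47·23 = 1081 = 18·60 + 1 ≡ 1 (mod 60) and x^{60} = 1 for x ≠ 0 (Fermat). So ψ⁻¹(29) = 29^23 mod 61.
Repeated squaring mod 61: 29^1 ≡ 29, 29^2 ≡ 29² = 841 ≡ 48, 29^4 ≡ 48² = 2304 ≡ 47, 29^8 ≡ 47² = 2209 ≡ 13, 29^16 ≡ 13² = 169 ≡ 47. Since 23 = 16 + 4 + 2 + 1, 29^23 ≡ 47·47·48·29: 47·47 = 2209 ≡ 13, then 13·48 = 624 ≡ 14, then 14·29 = 406 ≡ 40. So 29^23 ≡ 40 (mod 61).
Hence ψ⁻¹(29) = 40.

40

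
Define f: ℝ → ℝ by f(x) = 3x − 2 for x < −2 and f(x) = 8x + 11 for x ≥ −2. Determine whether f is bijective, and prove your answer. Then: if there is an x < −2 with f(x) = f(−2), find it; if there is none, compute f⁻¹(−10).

-8/3

Both pieces are strictly increasing (slopes 3 and 8), so each is injective on its own interval.
The left piece maps (−∞, −2) onto (−∞, −8); the right piece maps [−2, ∞) onto [−5, ∞).
The images leave a gap (−8 has no preimage), so f is not surjective, hence not bijective.
Because the two images are disjoint, no x < −2 has f(x) = f(−2), so we compute f⁻¹(−10): −10 lies in (−∞, −8), so solve 3x − 2 = −10: x = (−10 + 2)/3 = −8/3.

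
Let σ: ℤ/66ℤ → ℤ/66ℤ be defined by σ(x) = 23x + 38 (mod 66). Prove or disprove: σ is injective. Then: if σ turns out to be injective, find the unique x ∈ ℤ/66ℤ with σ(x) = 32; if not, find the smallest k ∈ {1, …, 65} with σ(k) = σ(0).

60

If σ(a) = σ(b), then 23a ≡ 23b (mod 66). Because gcd(23, 66) = 1, we may cancel 23 to get a ≡ b (mod 66).
Thus σ is injective.
We now compute 23⁻¹ mod 66 explicitly. Euclid's algorithm: 66 = 2·23 + 20, 23 = 1·20 + 3, 20 = 6·3 + 2, 3 = 1·2 + 1; back-substituting gives 1 = 23·23 − 8·66, so 23⁻¹ ≡ 23 (mod 66).
Since σ is injective, we find σ⁻¹(32): we need 23x ≡ 32 − 38 ≡ 60 (mod 66). Using 23⁻¹ = 23: x ≡ 23·60 = 1380 = 20·66 + 60, so x = 60.
Check: σ(60) = 23·60 + 38 = 1418 = 21·66 + 32 ≡ 32 (mod 66).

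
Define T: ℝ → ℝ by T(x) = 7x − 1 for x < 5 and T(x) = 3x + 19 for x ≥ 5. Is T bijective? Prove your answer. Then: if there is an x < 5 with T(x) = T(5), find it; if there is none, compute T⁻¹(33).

Both pieces are strictly increasing (slopes 7 and 3), so each is injective on its own interval.
The left piece maps (−∞, 5) onto (−∞, 34); the right piece maps [5, ∞) onto [34, ∞).
Since 34 = 34, the images partition ℝ: T is injective and surjective, hence bijective.
Because the two images are disjoint, no x < 5 has T(x) = T(5), so we compute T⁻¹(33): 33 lies in (−∞, 34), so solve 7x − 1 = 33: x = (33 + 1)/7 = 34/7.

34/7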